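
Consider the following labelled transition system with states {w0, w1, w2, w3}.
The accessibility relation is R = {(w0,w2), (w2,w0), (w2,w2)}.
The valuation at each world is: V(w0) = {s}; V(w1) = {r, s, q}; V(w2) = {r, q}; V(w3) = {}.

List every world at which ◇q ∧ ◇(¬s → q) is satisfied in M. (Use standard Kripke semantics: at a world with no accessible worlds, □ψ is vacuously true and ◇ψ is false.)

w0, w2

Let φ = ◇q ∧ ◇(¬s → q). Evaluate φ at each world:
  w0 (successors {w2}): φ is true.
  w1 (successors ∅): φ is false.
  w2 (successors {w0, w2}): φ is true.
  w3 (successors ∅): φ is false.
For instance, at w2:
  At w2: ◇q is true, ◇(¬s → q) is true, so ◇q ∧ ◇(¬s → q) is true.
    At w2: ◇q requires q at some successor in {w0, w2}.
      q holds at w2, so ◇q is true at w2.
    At w2: ◇(¬s → q) requires ¬s → q at some successor in {w0, w2}.
      ¬s → q holds at w0, so ◇(¬s → q) is true at w2.
Satisfying worlds: {w0, w2}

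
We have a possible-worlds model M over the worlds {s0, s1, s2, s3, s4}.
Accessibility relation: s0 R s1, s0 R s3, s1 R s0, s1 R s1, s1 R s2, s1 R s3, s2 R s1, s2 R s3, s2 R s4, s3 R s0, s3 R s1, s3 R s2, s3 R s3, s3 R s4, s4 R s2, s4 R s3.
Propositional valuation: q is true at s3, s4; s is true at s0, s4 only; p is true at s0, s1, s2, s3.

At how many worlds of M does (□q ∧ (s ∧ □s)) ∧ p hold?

Let φ = (□q ∧ (s ∧ □s)) ∧ p. Evaluate φ at each world:
  s0 (successors {s1, s3}): φ is false.
  s1 (successors {s0, s1, s2, s3}): φ is false.
  s2 (successors {s1, s3, s4}): φ is false.
  s3 (successors {s0, s1, s2, s3, s4}): φ is false.
  s4 (successors {s2, s3}): φ is false.
For instance, at s2:
  At s2: □q ∧ (s ∧ □s) is false, p is true, so (□q ∧ (s ∧ □s)) ∧ p is false.
    At s2: □q is false, s ∧ □s is false, so □q ∧ (s ∧ □s) is false.
      At s2: □q requires q at every successor {s1, s3, s4}.
        q fails at s1, so □q is false at s2.
      At s2: s is false, □s is false, so s ∧ □s is false.
Satisfying worlds: none.

0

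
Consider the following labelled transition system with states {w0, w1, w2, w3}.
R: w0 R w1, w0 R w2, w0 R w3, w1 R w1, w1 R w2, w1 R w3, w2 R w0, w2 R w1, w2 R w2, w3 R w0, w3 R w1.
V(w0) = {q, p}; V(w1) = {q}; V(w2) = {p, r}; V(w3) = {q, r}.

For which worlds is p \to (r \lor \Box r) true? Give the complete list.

Recall that \Box ψ holds at a world iff ψ holds at every accessible world, and \Diamond ψ holds iff ψ holds at some accessible world.
Let φ = p \to (r \lor \Box r). Evaluate φ at each world:
  w0 (successors {w1, w2, w3}): φ is false.
  w1 (successors {w1, w2, w3}): φ is true.
  w2 (successors {w0, w1, w2}): φ is true.
  w3 (successors {w0, w1}): φ is true.
For instance, at w3:
  At w3: p is false, r \lor \Box r is true, so p \to (r \lor \Box r) is true.
    At w3: r is true, \Box r is false, so r \lor \Box r is true.
      At w3: \Box r requires r at every successor {w0, w1}.
        r fails at w0, so \Box r is false at w3.
Satisfying worlds: {w1, w2, w3}

w1, w2, w3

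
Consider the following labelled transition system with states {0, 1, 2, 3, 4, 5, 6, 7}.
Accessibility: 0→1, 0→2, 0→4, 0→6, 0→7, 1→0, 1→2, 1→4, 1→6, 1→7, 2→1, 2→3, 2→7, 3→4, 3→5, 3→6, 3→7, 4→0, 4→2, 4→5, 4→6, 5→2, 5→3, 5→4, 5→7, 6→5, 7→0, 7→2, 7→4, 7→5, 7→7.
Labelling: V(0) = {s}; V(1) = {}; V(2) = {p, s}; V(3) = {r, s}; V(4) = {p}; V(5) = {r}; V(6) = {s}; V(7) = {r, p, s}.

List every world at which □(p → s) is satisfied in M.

2, 4, 6

Let φ = □(p → s). Evaluate φ at each world:
  0 (successors {1, 2, 4, 6, 7}): φ is false.
  1 (successors {0, 2, 4, 6, 7}): φ is false.
  2 (successors {1, 3, 7}): φ is true.
  3 (successors {4, 5, 6, 7}): φ is false.
  4 (successors {0, 2, 5, 6}): φ is true.
  5 (successors {2, 3, 4, 7}): φ is false.
  6 (successors {5}): φ is true.
  7 (successors {0, 2, 4, 5, 7}): φ is false.
For instance, at 7:
  At 7: □(p → s) requires p → s at every successor {0, 2, 4, 5, 7}.
    p → s fails at 4, so □(p → s) is false at 7.
Satisfying worlds: {2, 4, 6}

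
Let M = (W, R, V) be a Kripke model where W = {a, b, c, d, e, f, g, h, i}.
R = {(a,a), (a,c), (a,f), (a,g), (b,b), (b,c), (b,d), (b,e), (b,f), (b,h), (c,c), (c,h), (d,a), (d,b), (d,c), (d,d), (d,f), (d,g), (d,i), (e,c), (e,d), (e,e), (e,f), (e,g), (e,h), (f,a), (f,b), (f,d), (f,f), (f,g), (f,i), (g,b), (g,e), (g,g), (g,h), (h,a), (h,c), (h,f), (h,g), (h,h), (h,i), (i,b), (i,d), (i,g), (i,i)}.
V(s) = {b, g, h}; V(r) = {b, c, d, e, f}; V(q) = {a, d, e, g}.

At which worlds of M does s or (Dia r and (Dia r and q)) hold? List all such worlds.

a, b, d, e, g, h

Let φ = s or (Dia r and (Dia r and q)). Evaluate φ at each world:
  a (successors {a, c, f, g}): φ is true.
  b (successors {b, c, d, e, f, h}): φ is true.
  c (successors {c, h}): φ is false.
  d (successors {a, b, c, d, f, g, i}): φ is true.
  e (successors {c, d, e, f, g, h}): φ is true.
  f (successors {a, b, d, f, g, i}): φ is false.
  g (successors {b, e, g, h}): φ is true.
  h (successors {a, c, f, g, h, i}): φ is true.
  i (successors {b, d, g, i}): φ is false.
For instance, at e:
  At e: s is false, Dia r and (Dia r and q) is true, so s or (Dia r and (Dia r and q)) is true.
    At e: Dia r is true, Dia r and q is true, so Dia r and (Dia r and q) is true.
      At e: Dia r requires r at some successor in {c, d, e, f, g, h}.
        r holds at c, so Dia r is true at e.
      At e: Dia r is true, q is true, so Dia r and q is true.
Satisfying worlds: {a, b, d, e, g, h}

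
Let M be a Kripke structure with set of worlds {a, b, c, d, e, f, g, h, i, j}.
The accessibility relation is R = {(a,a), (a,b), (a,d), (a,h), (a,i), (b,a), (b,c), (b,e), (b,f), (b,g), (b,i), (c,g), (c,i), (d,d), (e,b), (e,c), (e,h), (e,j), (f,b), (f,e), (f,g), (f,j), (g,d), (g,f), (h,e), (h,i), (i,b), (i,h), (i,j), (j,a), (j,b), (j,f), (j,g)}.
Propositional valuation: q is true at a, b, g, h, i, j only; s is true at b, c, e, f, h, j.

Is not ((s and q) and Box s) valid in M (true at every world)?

Yes

Let φ = not ((s and q) and Box s). Evaluate φ at each world:
  a (successors {a, b, d, h, i}): φ is true.
  b (successors {a, c, e, f, g, i}): φ is true.
  c (successors {g, i}): φ is true.
  d (successors {d}): φ is true.
  e (successors {b, c, h, j}): φ is true.
  f (successors {b, e, g, j}): φ is true.
  g (successors {d, f}): φ is true.
  h (successors {e, i}): φ is true.
  i (successors {b, h, j}): φ is true.
  j (successors {a, b, f, g}): φ is true.
For instance, at i:
  At i: (s and q) and Box s is false, so not ((s and q) and Box s) is true.
    At i: s and q is false, Box s is true, so (s and q) and Box s is false.
      At i: Box s requires s at every successor {b, h, j}.
        At b: s is true.
        At h: s is true.
        At j: s is true.
      So Box s is true at i.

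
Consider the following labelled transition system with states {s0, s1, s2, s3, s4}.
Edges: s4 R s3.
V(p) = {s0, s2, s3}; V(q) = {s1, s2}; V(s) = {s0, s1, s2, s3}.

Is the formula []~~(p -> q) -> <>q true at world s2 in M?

At s2: []~~(p -> q) is true, <>q is false, so []~~(p -> q) -> <>q is false.
  At s2: no accessible worlds, so []~~(p -> q) holds vacuously.
  At s2: no accessible worlds, so <>q is false.

No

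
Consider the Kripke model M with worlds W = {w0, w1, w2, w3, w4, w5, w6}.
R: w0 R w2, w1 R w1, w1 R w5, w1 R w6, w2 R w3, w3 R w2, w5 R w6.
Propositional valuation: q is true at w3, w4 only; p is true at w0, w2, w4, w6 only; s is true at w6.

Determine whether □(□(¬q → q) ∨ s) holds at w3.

Yes

Recall that □ψ holds at a world iff ψ holds at every accessible world, and ◇ψ holds iff ψ holds at some accessible world.
At w3: □(□(¬q → q) ∨ s) requires □(¬q → q) ∨ s at every successor {w2}.
    At w2: □(¬q → q) is true, s is false, so □(¬q → q) ∨ s is true.
      At w2: □(¬q → q) requires ¬q → q at every successor {w3}.
        At w3: ¬q → q is true.
      So □(¬q → q) is true at w2.
So □(□(¬q → q) ∨ s) is true at w3.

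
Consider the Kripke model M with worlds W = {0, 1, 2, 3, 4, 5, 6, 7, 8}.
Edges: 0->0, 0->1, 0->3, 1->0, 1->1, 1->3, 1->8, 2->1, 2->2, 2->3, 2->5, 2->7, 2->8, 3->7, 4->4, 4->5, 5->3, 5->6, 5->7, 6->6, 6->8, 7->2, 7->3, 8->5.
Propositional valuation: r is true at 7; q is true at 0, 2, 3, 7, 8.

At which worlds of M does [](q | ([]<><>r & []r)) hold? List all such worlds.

Let φ = [](q | ([]<><>r & []r)). Evaluate φ at each world:
  0 (successors {0, 1, 3}): φ is false.
  1 (successors {0, 1, 3, 8}): φ is false.
  2 (successors {1, 2, 3, 5, 7, 8}): φ is false.
  3 (successors {7}): φ is true.
  4 (successors {4, 5}): φ is false.
  5 (successors {3, 6, 7}): φ is false.
  6 (successors {6, 8}): φ is false.
  7 (successors {2, 3}): φ is true.
  8 (successors {5}): φ is false.
For instance, at 3:
  At 3: [](q | ([]<><>r & []r)) requires q | ([]<><>r & []r) at every successor {7}.
      At 7: q is true, []<><>r & []r is false, so q | ([]<><>r & []r) is true.
  So [](q | ([]<><>r & []r)) is true at 3.
Satisfying worlds: {3, 7}

3, 7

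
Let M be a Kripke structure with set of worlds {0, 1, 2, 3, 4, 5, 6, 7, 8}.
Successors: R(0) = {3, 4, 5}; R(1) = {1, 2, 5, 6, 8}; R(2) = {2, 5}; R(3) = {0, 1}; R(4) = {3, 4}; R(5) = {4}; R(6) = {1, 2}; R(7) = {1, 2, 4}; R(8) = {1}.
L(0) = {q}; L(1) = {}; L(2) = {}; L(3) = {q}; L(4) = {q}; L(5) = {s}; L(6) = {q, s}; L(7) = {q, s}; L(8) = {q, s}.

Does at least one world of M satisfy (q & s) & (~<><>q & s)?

Let φ = (q & s) & (~<><>q & s). Evaluate φ at each world:
  0 (successors {3, 4, 5}): φ is false.
  1 (successors {1, 2, 5, 6, 8}): φ is false.
  2 (successors {2, 5}): φ is false.
  3 (successors {0, 1}): φ is false.
  4 (successors {3, 4}): φ is false.
  5 (successors {4}): φ is false.
  6 (successors {1, 2}): φ is false.
  7 (successors {1, 2, 4}): φ is false.
  8 (successors {1}): φ is false.
For instance, at 2:
  At 2: q & s is false, ~<><>q & s is false, so (q & s) & (~<><>q & s) is false.
    At 2: ~<><>q is false, s is false, so ~<><>q & s is false.
      At 2: <><>q is true, so ~<><>q is false.

No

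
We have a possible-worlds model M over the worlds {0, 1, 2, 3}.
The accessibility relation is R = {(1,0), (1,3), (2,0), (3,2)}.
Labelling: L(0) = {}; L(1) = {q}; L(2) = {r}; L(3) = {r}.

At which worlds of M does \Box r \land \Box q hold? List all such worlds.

Recall that \Box ψ holds at a world iff ψ holds at every accessible world, and \Diamond ψ holds iff ψ holds at some accessible world.
Let φ = \Box r \land \Box q. Evaluate φ at each world:
  0 (successors ∅): φ is true.
  1 (successors {0, 3}): φ is false.
  2 (successors {0}): φ is false.
  3 (successors {2}): φ is false.
For instance, at 3:
  At 3: \Box r is true, \Box q is false, so \Box r \land \Box q is false.
    At 3: \Box r requires r at every successor {2}.
      At 2: r is true.
    So \Box r is true at 3.
    At 3: \Box q requires q at every successor {2}.
      q fails at 2, so \Box q is false at 3.
Satisfying worlds: {0}

0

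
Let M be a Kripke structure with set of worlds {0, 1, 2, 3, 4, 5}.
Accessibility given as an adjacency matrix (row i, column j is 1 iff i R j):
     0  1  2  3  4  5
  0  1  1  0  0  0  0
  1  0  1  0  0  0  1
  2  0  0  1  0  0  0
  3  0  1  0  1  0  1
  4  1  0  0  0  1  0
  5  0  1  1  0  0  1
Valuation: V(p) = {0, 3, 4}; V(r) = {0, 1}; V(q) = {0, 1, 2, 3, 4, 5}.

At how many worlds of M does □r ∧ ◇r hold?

Let φ = □r ∧ ◇r. Evaluate φ at each world:
  0 (successors {0, 1}): φ is true.
  1 (successors {1, 5}): φ is false.
  2 (successors {2}): φ is false.
  3 (successors {1, 3, 5}): φ is false.
  4 (successors {0, 4}): φ is false.
  5 (successors {1, 2, 5}): φ is false.
For instance, at 5:
  At 5: □r is false, ◇r is true, so □r ∧ ◇r is false.
    At 5: □r requires r at every successor {1, 2, 5}.
      r fails at 2, so □r is false at 5.
    At 5: ◇r requires r at some successor in {1, 2, 5}.
      r holds at 1, so ◇r is true at 5.
Satisfying worlds: {0}

1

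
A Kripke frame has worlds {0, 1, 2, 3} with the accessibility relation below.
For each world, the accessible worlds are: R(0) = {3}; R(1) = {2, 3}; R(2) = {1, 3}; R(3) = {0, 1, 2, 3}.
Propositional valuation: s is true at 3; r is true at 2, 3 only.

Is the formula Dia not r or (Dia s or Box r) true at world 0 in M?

Yes

At 0: Dia not r is false, Dia s or Box r is true, so Dia not r or (Dia s or Box r) is true.
  At 0: Dia not r requires not r at some successor in {3}.
    At 3: not r is false.
  So Dia not r is false at 0.
  At 0: Dia s is true, Box r is true, so Dia s or Box r is true.
    At 0: Dia s requires s at some successor in {3}.
      s holds at 3, so Dia s is true at 0.
    At 0: Box r requires r at every successor {3}.
      At 3: r is true.
    So Box r is true at 0.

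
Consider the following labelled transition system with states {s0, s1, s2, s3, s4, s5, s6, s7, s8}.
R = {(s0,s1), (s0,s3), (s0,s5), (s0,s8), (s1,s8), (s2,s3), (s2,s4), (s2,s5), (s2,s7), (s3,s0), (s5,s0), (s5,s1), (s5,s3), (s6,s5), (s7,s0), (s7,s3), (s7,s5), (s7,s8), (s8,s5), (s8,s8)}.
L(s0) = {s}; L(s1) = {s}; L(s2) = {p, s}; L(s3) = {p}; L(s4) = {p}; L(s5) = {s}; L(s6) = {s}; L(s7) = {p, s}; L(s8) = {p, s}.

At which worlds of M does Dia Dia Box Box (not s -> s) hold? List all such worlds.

Let φ = Dia Dia Box Box (not s -> s). Evaluate φ at each world:
  s0 (successors {s1, s3, s5, s8}): φ is true.
  s1 (successors {s8}): φ is false.
  s2 (successors {s3, s4, s5, s7}): φ is true.
  s3 (successors {s0}): φ is true.
  s4 (successors ∅): φ is false.
  s5 (successors {s0, s1, s3}): φ is true.
  s6 (successors {s5}): φ is true.
  s7 (successors {s0, s3, s5, s8}): φ is true.
  s8 (successors {s5, s8}): φ is true.
For instance, at s0:
  At s0: Dia Dia Box Box (not s -> s) requires Dia Box Box (not s -> s) at some successor in {s1, s3, s5, s8}.
    Dia Box Box (not s -> s) holds at s5, so Dia Dia Box Box (not s -> s) is true at s0.
      At s5: Dia Box Box (not s -> s) requires Box Box (not s -> s) at some successor in {s0, s1, s3}.
        Box Box (not s -> s) holds at s1, so Dia Box Box (not s -> s) is true at s5.
Satisfying worlds: {s0, s2, s3, s5, s6, s7, s8}

s0, s2, s3, s5, s6, s7, s8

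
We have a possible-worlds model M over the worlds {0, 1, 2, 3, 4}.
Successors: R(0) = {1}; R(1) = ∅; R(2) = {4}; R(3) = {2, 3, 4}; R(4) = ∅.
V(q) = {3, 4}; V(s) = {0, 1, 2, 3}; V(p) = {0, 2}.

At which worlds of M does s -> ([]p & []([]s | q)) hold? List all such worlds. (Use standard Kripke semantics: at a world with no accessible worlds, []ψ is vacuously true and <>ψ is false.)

Recall that []ψ holds at a world iff ψ holds at every accessible world, and <>ψ holds iff ψ holds at some accessible world.
Let φ = s -> ([]p & []([]s | q)). Evaluate φ at each world:
  0 (successors {1}): φ is false.
  1 (successors ∅): φ is true.
  2 (successors {4}): φ is false.
  3 (successors {2, 3, 4}): φ is false.
  4 (successors ∅): φ is true.
For instance, at 3:
  At 3: s is true, []p & []([]s | q) is false, so s -> ([]p & []([]s | q)) is false.
    At 3: []p is false, []([]s | q) is false, so []p & []([]s | q) is false.
      At 3: []p requires p at every successor {2, 3, 4}.
        p fails at 3, so []p is false at 3.
      At 3: []([]s | q) requires []s | q at every successor {2, 3, 4}.
        []s | q fails at 2, so []([]s | q) is false at 3.
Satisfying worlds: {1, 4}

1, 4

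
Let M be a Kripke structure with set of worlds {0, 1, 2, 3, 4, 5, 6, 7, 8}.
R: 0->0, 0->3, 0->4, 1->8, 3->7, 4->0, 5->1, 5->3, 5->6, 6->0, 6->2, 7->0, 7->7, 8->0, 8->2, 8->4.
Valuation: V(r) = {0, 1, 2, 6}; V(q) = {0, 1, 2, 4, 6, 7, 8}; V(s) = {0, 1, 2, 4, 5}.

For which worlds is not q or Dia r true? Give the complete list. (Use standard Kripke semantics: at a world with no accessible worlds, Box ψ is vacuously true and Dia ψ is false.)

Recall that Dia ψ holds at a world iff ψ holds at some accessible world.
Let φ = not q or Dia r. Evaluate φ at each world:
  0 (successors {0, 3, 4}): φ is true.
  1 (successors {8}): φ is false.
  2 (successors ∅): φ is false.
  3 (successors {7}): φ is true.
  4 (successors {0}): φ is true.
  5 (successors {1, 3, 6}): φ is true.
  6 (successors {0, 2}): φ is true.
  7 (successors {0, 7}): φ is true.
  8 (successors {0, 2, 4}): φ is true.
For instance, at 8:
  At 8: not q is false, Dia r is true, so not q or Dia r is true.
    At 8: Dia r requires r at some successor in {0, 2, 4}.
      r holds at 0, so Dia r is true at 8.
Satisfying worlds: {0, 3, 4, 5, 6, 7, 8}

0, 3, 4, 5, 6, 7, 8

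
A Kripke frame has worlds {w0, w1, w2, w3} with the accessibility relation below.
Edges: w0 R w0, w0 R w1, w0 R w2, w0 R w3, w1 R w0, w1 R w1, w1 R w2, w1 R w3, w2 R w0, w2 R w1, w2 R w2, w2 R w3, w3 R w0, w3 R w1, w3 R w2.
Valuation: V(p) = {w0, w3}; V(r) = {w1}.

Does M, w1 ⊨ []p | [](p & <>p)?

No

At w1: []p is false, [](p & <>p) is false, so []p | [](p & <>p) is false.
  At w1: []p requires p at every successor {w0, w1, w2, w3}.
    p fails at w1, so []p is false at w1.
  At w1: [](p & <>p) requires p & <>p at every successor {w0, w1, w2, w3}.
    p & <>p fails at w1, so [](p & <>p) is false at w1.
      At w1: p is false, <>p is true, so p & <>p is false.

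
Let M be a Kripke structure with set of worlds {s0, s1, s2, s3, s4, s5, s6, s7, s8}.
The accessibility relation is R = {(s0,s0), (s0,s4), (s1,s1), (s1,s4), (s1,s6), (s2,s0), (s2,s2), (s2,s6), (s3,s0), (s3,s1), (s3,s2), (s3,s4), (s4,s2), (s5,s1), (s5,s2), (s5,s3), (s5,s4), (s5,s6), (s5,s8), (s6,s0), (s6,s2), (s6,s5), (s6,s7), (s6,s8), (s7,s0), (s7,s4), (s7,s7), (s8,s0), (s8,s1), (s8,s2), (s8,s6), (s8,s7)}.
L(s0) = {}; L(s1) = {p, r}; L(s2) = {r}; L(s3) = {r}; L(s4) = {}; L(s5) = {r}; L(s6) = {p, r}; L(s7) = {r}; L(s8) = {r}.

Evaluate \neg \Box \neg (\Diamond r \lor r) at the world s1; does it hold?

Yes

At s1: \Box \neg (\Diamond r \lor r) is false, so \neg \Box \neg (\Diamond r \lor r) is true.
  At s1: \Box \neg (\Diamond r \lor r) requires \neg (\Diamond r \lor r) at every successor {s1, s4, s6}.
    \neg (\Diamond r \lor r) fails at s1, so \Box \neg (\Diamond r \lor r) is false at s1.
      At s1: \Diamond r \lor r is true, so \neg (\Diamond r \lor r) is false.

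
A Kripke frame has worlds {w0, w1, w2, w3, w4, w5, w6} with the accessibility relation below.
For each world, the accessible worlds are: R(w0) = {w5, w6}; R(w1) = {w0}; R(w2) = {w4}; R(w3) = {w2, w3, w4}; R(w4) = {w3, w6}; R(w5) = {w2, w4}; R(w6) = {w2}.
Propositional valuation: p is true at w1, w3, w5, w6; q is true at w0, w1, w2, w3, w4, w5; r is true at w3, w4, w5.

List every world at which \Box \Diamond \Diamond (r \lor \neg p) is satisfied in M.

w0, w1, w2, w3, w4, w5, w6

Let φ = \Box \Diamond \Diamond (r \lor \neg p). Evaluate φ at each world:
  w0 (successors {w5, w6}): φ is true.
  w1 (successors {w0}): φ is true.
  w2 (successors {w4}): φ is true.
  w3 (successors {w2, w3, w4}): φ is true.
  w4 (successors {w3, w6}): φ is true.
  w5 (successors {w2, w4}): φ is true.
  w6 (successors {w2}): φ is true.
For instance, at w3:
  At w3: \Box \Diamond \Diamond (r \lor \neg p) requires \Diamond \Diamond (r \lor \neg p) at every successor {w2, w3, w4}.
      At w2: \Diamond \Diamond (r \lor \neg p) requires \Diamond (r \lor \neg p) at some successor in {w4}.
        \Diamond (r \lor \neg p) holds at w4, so \Diamond \Diamond (r \lor \neg p) is true at w2.
      At w3: \Diamond \Diamond (r \lor \neg p) requires \Diamond (r \lor \neg p) at some successor in {w2, w3, w4}.
        \Diamond (r \lor \neg p) holds at w2, so \Diamond \Diamond (r \lor \neg p) is true at w3.
      At w4: \Diamond \Diamond (r \lor \neg p) requires \Diamond (r \lor \neg p) at some successor in {w3, w6}.
        \Diamond (r \lor \neg p) holds at w3, so \Diamond \Diamond (r \lor \neg p) is true at w4.
  So \Box \Diamond \Diamond (r \lor \neg p) is true at w3.
Satisfying worlds: {w0, w1, w2, w3, w4, w5, w6}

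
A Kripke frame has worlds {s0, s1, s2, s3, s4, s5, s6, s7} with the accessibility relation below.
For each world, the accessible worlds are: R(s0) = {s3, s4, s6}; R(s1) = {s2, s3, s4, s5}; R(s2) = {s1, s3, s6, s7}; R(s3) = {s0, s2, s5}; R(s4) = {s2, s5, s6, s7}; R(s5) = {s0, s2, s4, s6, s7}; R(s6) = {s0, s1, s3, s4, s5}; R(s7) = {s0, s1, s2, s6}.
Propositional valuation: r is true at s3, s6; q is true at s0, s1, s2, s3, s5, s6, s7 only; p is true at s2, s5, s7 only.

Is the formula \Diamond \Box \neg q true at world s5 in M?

Recall that \Box ψ holds at a world iff ψ holds at every accessible world, and \Diamond ψ holds iff ψ holds at some accessible world.
At s5: \Diamond \Box \neg q requires \Box \neg q at some successor in {s0, s2, s4, s6, s7}.
  At s0: \Box \neg q is false.
  At s2: \Box \neg q is false.
  At s4: \Box \neg q is false.
  At s6: \Box \neg q is false.
  At s7: \Box \neg q is false.
So \Diamond \Box \neg q is false at s5.

No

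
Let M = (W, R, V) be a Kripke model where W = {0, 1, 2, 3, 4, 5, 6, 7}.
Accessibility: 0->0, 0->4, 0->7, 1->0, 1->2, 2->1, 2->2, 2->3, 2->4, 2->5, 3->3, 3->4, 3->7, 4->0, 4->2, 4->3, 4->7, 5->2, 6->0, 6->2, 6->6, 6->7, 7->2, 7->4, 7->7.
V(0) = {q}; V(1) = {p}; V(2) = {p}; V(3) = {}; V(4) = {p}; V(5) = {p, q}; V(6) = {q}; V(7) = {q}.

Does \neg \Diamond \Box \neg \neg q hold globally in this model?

Recall that \Box ψ holds at a world iff ψ holds at every accessible world, and \Diamond ψ holds iff ψ holds at some accessible world.
Let φ = \neg \Diamond \Box \neg \neg q. Evaluate φ at each world:
  0 (successors {0, 4, 7}): φ is true.
  1 (successors {0, 2}): φ is true.
  2 (successors {1, 2, 3, 4, 5}): φ is true.
  3 (successors {3, 4, 7}): φ is true.
  4 (successors {0, 2, 3, 7}): φ is true.
  5 (successors {2}): φ is true.
  6 (successors {0, 2, 6, 7}): φ is true.
  7 (successors {2, 4, 7}): φ is true.
For instance, at 0:
  At 0: \Diamond \Box \neg \neg q is false, so \neg \Diamond \Box \neg \neg q is true.
    At 0: \Diamond \Box \neg \neg q requires \Box \neg \neg q at some successor in {0, 4, 7}.
      At 0: \Box \neg \neg q is false.
      At 4: \Box \neg \neg q is false.
      At 7: \Box \neg \neg q is false.
    So \Diamond \Box \neg \neg q is false at 0.

Yes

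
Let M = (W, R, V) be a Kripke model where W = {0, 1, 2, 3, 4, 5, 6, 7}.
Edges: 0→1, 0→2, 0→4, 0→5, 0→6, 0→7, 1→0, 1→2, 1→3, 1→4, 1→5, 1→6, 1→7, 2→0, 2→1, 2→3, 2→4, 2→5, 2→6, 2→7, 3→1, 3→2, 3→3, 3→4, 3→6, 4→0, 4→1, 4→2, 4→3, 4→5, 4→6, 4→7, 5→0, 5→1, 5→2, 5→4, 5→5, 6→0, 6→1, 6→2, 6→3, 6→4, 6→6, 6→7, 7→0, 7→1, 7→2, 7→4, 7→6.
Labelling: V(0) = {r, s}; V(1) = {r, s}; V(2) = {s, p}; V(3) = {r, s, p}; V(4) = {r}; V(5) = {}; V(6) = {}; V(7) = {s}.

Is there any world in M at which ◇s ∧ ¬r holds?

Let φ = ◇s ∧ ¬r. Evaluate φ at each world:
  0 (successors {1, 2, 4, 5, 6, 7}): φ is false.
  1 (successors {0, 2, 3, 4, 5, 6, 7}): φ is false.
  2 (successors {0, 1, 3, 4, 5, 6, 7}): φ is true.
  3 (successors {1, 2, 3, 4, 6}): φ is false.
  4 (successors {0, 1, 2, 3, 5, 6, 7}): φ is false.
  5 (successors {0, 1, 2, 4, 5}): φ is true.
  6 (successors {0, 1, 2, 3, 4, 6, 7}): φ is true.
  7 (successors {0, 1, 2, 4, 6}): φ is true.
Detail at 2 (witness):
  At 2: ◇s is true, ¬r is true, so ◇s ∧ ¬r is true.
    At 2: ◇s requires s at some successor in {0, 1, 3, 4, 5, 6, 7}.
      s holds at 0, so ◇s is true at 2.

Yes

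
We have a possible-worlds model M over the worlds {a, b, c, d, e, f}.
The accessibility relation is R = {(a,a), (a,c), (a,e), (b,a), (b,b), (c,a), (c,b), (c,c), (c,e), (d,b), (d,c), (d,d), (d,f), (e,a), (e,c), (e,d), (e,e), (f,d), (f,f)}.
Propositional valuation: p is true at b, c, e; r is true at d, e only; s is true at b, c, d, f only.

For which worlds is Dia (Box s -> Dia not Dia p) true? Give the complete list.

Let φ = Dia (Box s -> Dia not Dia p). Evaluate φ at each world:
  a (successors {a, c, e}): φ is true.
  b (successors {a, b}): φ is true.
  c (successors {a, b, c, e}): φ is true.
  d (successors {b, c, d, f}): φ is true.
  e (successors {a, c, d, e}): φ is true.
  f (successors {d, f}): φ is true.
For instance, at b:
  At b: Dia (Box s -> Dia not Dia p) requires Box s -> Dia not Dia p at some successor in {a, b}.
    Box s -> Dia not Dia p holds at a, so Dia (Box s -> Dia not Dia p) is true at b.
      At a: Box s is false, Dia not Dia p is false, so Box s -> Dia not Dia p is true.
Satisfying worlds: {a, b, c, d, e, f}

a, b, c, d, e, f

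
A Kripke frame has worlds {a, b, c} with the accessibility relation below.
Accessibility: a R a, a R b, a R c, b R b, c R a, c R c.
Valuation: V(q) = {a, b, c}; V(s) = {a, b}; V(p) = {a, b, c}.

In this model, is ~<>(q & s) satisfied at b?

Recall that <>ψ holds at a world iff ψ holds at some accessible world.
At b: <>(q & s) is true, so ~<>(q & s) is false.
  At b: <>(q & s) requires q & s at some successor in {b}.
    q & s holds at b, so <>(q & s) is true at b.

No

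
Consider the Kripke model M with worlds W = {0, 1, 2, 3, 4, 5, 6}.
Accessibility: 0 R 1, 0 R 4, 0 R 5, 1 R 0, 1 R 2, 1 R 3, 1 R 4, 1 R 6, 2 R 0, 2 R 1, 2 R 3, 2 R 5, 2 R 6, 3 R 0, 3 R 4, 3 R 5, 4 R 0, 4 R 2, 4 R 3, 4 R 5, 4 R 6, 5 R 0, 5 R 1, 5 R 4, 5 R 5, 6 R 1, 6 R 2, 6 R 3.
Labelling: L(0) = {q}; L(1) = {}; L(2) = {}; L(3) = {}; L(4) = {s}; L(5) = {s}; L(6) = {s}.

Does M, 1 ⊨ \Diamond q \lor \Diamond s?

At 1: \Diamond q is true, \Diamond s is true, so \Diamond q \lor \Diamond s is true.
  At 1: \Diamond q requires q at some successor in {0, 2, 3, 4, 6}.
    q holds at 0, so \Diamond q is true at 1.
  At 1: \Diamond s requires s at some successor in {0, 2, 3, 4, 6}.
    s holds at 4, so \Diamond s is true at 1.

Yes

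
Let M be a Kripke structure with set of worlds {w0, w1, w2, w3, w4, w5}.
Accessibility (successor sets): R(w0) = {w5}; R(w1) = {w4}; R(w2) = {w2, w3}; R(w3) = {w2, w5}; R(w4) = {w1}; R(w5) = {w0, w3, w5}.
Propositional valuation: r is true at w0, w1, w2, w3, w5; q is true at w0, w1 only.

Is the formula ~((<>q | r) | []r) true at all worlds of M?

No

Recall that []ψ holds at a world iff ψ holds at every accessible world, and <>ψ holds iff ψ holds at some accessible world.
Let φ = ~((<>q | r) | []r). Evaluate φ at each world:
  w0 (successors {w5}): φ is false.
  w1 (successors {w4}): φ is false.
  w2 (successors {w2, w3}): φ is false.
  w3 (successors {w2, w5}): φ is false.
  w4 (successors {w1}): φ is false.
  w5 (successors {w0, w3, w5}): φ is false.
Detail at w0 (counterexample):
  At w0: (<>q | r) | []r is true, so ~((<>q | r) | []r) is false.
    At w0: <>q | r is true, []r is true, so (<>q | r) | []r is true.
      At w0: <>q is false, r is true, so <>q | r is true.
      At w0: []r requires r at every successor {w5}.
        At w5: r is true.
      So []r is true at w0.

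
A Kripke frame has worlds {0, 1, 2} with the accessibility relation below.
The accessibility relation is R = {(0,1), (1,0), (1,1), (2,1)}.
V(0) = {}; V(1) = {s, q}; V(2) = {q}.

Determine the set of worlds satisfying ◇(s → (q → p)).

Let φ = ◇(s → (q → p)). Evaluate φ at each world:
  0 (successors {1}): φ is false.
  1 (successors {0, 1}): φ is true.
  2 (successors {1}): φ is false.
For instance, at 2:
  At 2: ◇(s → (q → p)) requires s → (q → p) at some successor in {1}.
    At 1: s → (q → p) is false.
  So ◇(s → (q → p)) is false at 2.
Satisfying worlds: {1}

1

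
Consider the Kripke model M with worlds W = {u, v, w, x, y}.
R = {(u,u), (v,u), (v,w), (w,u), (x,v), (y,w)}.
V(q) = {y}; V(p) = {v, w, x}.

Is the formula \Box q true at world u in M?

No

At u: \Box q requires q at every successor {u}.
  q fails at u, so \Box q is false at u.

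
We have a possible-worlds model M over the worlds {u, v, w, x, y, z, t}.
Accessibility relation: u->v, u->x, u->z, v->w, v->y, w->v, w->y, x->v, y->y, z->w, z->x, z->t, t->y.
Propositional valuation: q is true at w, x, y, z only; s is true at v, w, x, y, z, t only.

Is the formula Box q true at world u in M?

No

Recall that Box ψ holds at a world iff ψ holds at every accessible world, and Dia ψ holds iff ψ holds at some accessible world.
At u: Box q requires q at every successor {v, x, z}.
  q fails at v, so Box q is false at u.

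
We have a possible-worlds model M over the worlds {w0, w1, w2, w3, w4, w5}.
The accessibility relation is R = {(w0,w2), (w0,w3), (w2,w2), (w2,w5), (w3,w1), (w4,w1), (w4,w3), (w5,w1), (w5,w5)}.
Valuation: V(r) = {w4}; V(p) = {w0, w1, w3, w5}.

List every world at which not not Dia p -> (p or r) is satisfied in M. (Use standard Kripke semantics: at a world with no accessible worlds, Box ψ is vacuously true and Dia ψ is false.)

Let φ = not not Dia p -> (p or r). Evaluate φ at each world:
  w0 (successors {w2, w3}): φ is true.
  w1 (successors ∅): φ is true.
  w2 (successors {w2, w5}): φ is false.
  w3 (successors {w1}): φ is true.
  w4 (successors {w1, w3}): φ is true.
  w5 (successors {w1, w5}): φ is true.
For instance, at w2:
  At w2: not not Dia p is true, p or r is false, so not not Dia p -> (p or r) is false.
    At w2: not Dia p is false, so not not Dia p is true.
      At w2: Dia p is true, so not Dia p is false.
Satisfying worlds: {w0, w1, w3, w4, w5}

w0, w1, w3, w4, w5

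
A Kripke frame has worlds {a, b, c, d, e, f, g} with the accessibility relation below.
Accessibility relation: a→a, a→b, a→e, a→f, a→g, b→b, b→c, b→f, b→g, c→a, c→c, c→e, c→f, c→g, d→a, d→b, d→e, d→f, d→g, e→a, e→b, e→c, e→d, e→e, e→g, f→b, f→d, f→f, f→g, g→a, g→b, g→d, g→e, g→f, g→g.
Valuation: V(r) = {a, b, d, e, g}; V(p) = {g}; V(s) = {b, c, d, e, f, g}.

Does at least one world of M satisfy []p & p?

No

Let φ = []p & p. Evaluate φ at each world:
  a (successors {a, b, e, f, g}): φ is false.
  b (successors {b, c, f, g}): φ is false.
  c (successors {a, c, e, f, g}): φ is false.
  d (successors {a, b, e, f, g}): φ is false.
  e (successors {a, b, c, d, e, g}): φ is false.
  f (successors {b, d, f, g}): φ is false.
  g (successors {a, b, d, e, f, g}): φ is false.
For instance, at f:
  At f: []p is false, p is false, so []p & p is false.
    At f: []p requires p at every successor {b, d, f, g}.
      p fails at b, so []p is false at f.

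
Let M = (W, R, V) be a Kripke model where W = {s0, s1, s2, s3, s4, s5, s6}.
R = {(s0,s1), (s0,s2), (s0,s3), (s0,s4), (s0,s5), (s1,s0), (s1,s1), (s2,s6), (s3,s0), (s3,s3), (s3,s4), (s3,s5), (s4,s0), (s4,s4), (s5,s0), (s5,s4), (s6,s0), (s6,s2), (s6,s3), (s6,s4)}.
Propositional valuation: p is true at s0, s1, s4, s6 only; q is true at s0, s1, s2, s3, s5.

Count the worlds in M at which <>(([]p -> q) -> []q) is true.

Let φ = <>(([]p -> q) -> []q). Evaluate φ at each world:
  s0 (successors {s1, s2, s3, s4, s5}): φ is true.
  s1 (successors {s0, s1}): φ is true.
  s2 (successors {s6}): φ is false.
  s3 (successors {s0, s3, s4, s5}): φ is true.
  s4 (successors {s0, s4}): φ is true.
  s5 (successors {s0, s4}): φ is true.
  s6 (successors {s0, s2, s3, s4}): φ is true.
For instance, at s3:
  At s3: <>(([]p -> q) -> []q) requires ([]p -> q) -> []q at some successor in {s0, s3, s4, s5}.
    ([]p -> q) -> []q holds at s4, so <>(([]p -> q) -> []q) is true at s3.
      At s4: []p -> q is false, []q is false, so ([]p -> q) -> []q is true.
Satisfying worlds: {s0, s1, s3, s4, s5, s6}

6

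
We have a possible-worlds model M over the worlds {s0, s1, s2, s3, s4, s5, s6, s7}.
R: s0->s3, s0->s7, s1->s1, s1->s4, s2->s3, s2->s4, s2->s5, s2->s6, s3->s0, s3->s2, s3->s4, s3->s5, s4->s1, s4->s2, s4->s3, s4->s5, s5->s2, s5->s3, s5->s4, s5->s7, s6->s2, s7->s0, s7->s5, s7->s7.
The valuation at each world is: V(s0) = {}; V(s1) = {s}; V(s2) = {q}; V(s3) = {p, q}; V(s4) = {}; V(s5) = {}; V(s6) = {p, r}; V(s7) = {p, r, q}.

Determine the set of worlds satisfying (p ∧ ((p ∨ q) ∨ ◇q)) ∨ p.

Let φ = (p ∧ ((p ∨ q) ∨ ◇q)) ∨ p. Evaluate φ at each world:
  s0 (successors {s3, s7}): φ is false.
  s1 (successors {s1, s4}): φ is false.
  s2 (successors {s3, s4, s5, s6}): φ is false.
  s3 (successors {s0, s2, s4, s5}): φ is true.
  s4 (successors {s1, s2, s3, s5}): φ is false.
  s5 (successors {s2, s3, s4, s7}): φ is false.
  s6 (successors {s2}): φ is true.
  s7 (successors {s0, s5, s7}): φ is true.
For instance, at s3:
  At s3: p ∧ ((p ∨ q) ∨ ◇q) is true, p is true, so (p ∧ ((p ∨ q) ∨ ◇q)) ∨ p is true.
    At s3: p is true, (p ∨ q) ∨ ◇q is true, so p ∧ ((p ∨ q) ∨ ◇q) is true.
      At s3: p ∨ q is true, ◇q is true, so (p ∨ q) ∨ ◇q is true.
Satisfying worlds: {s3, s6, s7}

s3, s6, s7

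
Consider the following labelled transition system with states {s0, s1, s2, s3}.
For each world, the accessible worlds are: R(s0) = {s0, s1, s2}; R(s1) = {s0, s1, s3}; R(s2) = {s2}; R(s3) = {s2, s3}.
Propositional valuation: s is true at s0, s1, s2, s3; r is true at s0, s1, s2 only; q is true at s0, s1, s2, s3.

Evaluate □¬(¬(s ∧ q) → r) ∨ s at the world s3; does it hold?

Yes

Recall that □ψ holds at a world iff ψ holds at every accessible world, and ◇ψ holds iff ψ holds at some accessible world.
At s3: □¬(¬(s ∧ q) → r) is false, s is true, so □¬(¬(s ∧ q) → r) ∨ s is true.
  At s3: □¬(¬(s ∧ q) → r) requires ¬(¬(s ∧ q) → r) at every successor {s2, s3}.
    ¬(¬(s ∧ q) → r) fails at s2, so □¬(¬(s ∧ q) → r) is false at s3.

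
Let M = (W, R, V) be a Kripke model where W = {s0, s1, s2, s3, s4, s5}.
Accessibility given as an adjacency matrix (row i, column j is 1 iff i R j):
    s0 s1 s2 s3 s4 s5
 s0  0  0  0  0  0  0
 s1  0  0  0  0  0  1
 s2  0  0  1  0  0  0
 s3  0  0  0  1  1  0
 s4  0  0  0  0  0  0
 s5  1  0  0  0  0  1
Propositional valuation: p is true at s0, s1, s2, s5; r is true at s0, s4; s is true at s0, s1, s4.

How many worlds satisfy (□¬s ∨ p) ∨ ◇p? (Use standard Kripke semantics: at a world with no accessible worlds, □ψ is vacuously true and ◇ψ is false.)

5

Recall that □ψ holds at a world iff ψ holds at every accessible world, and ◇ψ holds iff ψ holds at some accessible world.
Let φ = (□¬s ∨ p) ∨ ◇p. Evaluate φ at each world:
  s0 (successors ∅): φ is true.
  s1 (successors {s5}): φ is true.
  s2 (successors {s2}): φ is true.
  s3 (successors {s3, s4}): φ is false.
  s4 (successors ∅): φ is true.
  s5 (successors {s0, s5}): φ is true.
For instance, at s5:
  At s5: □¬s ∨ p is true, ◇p is true, so (□¬s ∨ p) ∨ ◇p is true.
    At s5: □¬s is false, p is true, so □¬s ∨ p is true.
      At s5: □¬s requires ¬s at every successor {s0, s5}.
        ¬s fails at s0, so □¬s is false at s5.
    At s5: ◇p requires p at some successor in {s0, s5}.
      p holds at s0, so ◇p is true at s5.
Satisfying worlds: {s0, s1, s2, s4, s5}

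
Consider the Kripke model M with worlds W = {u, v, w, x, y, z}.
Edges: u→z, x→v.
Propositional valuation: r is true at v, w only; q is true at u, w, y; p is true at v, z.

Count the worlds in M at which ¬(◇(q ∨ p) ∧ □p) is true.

Let φ = ¬(◇(q ∨ p) ∧ □p). Evaluate φ at each world:
  u (successors {z}): φ is false.
  v (successors ∅): φ is true.
  w (successors ∅): φ is true.
  x (successors {v}): φ is false.
  y (successors ∅): φ is true.
  z (successors ∅): φ is true.
For instance, at u:
  At u: ◇(q ∨ p) ∧ □p is true, so ¬(◇(q ∨ p) ∧ □p) is false.
    At u: ◇(q ∨ p) is true, □p is true, so ◇(q ∨ p) ∧ □p is true.
      At u: ◇(q ∨ p) requires q ∨ p at some successor in {z}.
        q ∨ p holds at z, so ◇(q ∨ p) is true at u.
      At u: □p requires p at every successor {z}.
        At z: p is true.
      So □p is true at u.
Satisfying worlds: {v, w, y, z}

4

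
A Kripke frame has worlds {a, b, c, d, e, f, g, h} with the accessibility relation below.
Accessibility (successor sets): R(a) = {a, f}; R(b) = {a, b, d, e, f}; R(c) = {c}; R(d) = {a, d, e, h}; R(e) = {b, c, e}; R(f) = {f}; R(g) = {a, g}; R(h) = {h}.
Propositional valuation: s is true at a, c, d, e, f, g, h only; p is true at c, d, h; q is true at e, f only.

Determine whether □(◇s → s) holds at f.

Recall that □ψ holds at a world iff ψ holds at every accessible world, and ◇ψ holds iff ψ holds at some accessible world.
At f: □(◇s → s) requires ◇s → s at every successor {f}.
    At f: ◇s is true, s is true, so ◇s → s is true.
      At f: ◇s requires s at some successor in {f}.
        s holds at f, so ◇s is true at f.
So □(◇s → s) is true at f.

Yes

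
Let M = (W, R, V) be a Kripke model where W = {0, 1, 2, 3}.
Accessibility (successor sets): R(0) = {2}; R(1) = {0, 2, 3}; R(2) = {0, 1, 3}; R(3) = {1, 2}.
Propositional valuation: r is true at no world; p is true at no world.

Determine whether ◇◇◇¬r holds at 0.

Yes

At 0: ◇◇◇¬r requires ◇◇¬r at some successor in {2}.
  ◇◇¬r holds at 2, so ◇◇◇¬r is true at 0.
    At 2: ◇◇¬r requires ◇¬r at some successor in {0, 1, 3}.
      ◇¬r holds at 0, so ◇◇¬r is true at 2.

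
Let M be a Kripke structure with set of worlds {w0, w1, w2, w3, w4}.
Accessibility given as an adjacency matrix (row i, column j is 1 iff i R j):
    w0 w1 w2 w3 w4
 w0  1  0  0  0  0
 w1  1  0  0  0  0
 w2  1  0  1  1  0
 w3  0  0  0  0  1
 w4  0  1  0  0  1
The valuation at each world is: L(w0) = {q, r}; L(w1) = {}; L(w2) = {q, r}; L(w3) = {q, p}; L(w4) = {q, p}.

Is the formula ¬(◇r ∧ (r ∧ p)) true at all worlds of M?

Yes

Let φ = ¬(◇r ∧ (r ∧ p)). Evaluate φ at each world:
  w0 (successors {w0}): φ is true.
  w1 (successors {w0}): φ is true.
  w2 (successors {w0, w2, w3}): φ is true.
  w3 (successors {w4}): φ is true.
  w4 (successors {w1, w4}): φ is true.
For instance, at w1:
  At w1: ◇r ∧ (r ∧ p) is false, so ¬(◇r ∧ (r ∧ p)) is true.
    At w1: ◇r is true, r ∧ p is false, so ◇r ∧ (r ∧ p) is false.
      At w1: ◇r requires r at some successor in {w0}.
        r holds at w0, so ◇r is true at w1.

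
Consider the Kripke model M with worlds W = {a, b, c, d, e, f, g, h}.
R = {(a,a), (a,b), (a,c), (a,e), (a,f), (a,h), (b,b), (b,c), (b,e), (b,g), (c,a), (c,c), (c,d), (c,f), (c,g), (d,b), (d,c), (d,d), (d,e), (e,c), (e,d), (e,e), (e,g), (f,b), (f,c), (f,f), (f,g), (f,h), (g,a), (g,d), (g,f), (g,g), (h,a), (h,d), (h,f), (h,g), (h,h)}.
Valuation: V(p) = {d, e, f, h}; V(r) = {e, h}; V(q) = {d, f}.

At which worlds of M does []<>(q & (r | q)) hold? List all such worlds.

Let φ = []<>(q & (r | q)). Evaluate φ at each world:
  a (successors {a, b, c, e, f, h}): φ is false.
  b (successors {b, c, e, g}): φ is false.
  c (successors {a, c, d, f, g}): φ is true.
  d (successors {b, c, d, e}): φ is false.
  e (successors {c, d, e, g}): φ is true.
  f (successors {b, c, f, g, h}): φ is false.
  g (successors {a, d, f, g}): φ is true.
  h (successors {a, d, f, g, h}): φ is true.
For instance, at f:
  At f: []<>(q & (r | q)) requires <>(q & (r | q)) at every successor {b, c, f, g, h}.
    <>(q & (r | q)) fails at b, so []<>(q & (r | q)) is false at f.
      At b: <>(q & (r | q)) requires q & (r | q) at some successor in {b, c, e, g}.
        At b: q & (r | q) is false.
        At c: q & (r | q) is false.
        At e: q & (r | q) is false.
        At g: q & (r | q) is false.
      So <>(q & (r | q)) is false at b.
Satisfying worlds: {c, e, g, h}

c, e, g, h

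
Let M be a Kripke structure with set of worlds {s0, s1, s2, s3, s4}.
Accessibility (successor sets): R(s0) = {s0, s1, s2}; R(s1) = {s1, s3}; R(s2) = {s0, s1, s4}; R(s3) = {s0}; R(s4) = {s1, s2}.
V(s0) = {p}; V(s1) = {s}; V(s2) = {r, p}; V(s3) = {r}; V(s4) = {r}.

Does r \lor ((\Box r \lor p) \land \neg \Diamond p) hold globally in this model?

Let φ = r \lor ((\Box r \lor p) \land \neg \Diamond p). Evaluate φ at each world:
  s0 (successors {s0, s1, s2}): φ is false.
  s1 (successors {s1, s3}): φ is false.
  s2 (successors {s0, s1, s4}): φ is true.
  s3 (successors {s0}): φ is true.
  s4 (successors {s1, s2}): φ is true.
Detail at s0 (counterexample):
  At s0: r is false, (\Box r \lor p) \land \neg \Diamond p is false, so r \lor ((\Box r \lor p) \land \neg \Diamond p) is false.
    At s0: \Box r \lor p is true, \neg \Diamond p is false, so (\Box r \lor p) \land \neg \Diamond p is false.
      At s0: \Box r is false, p is true, so \Box r \lor p is true.
      At s0: \Diamond p is true, so \neg \Diamond p is false.

No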